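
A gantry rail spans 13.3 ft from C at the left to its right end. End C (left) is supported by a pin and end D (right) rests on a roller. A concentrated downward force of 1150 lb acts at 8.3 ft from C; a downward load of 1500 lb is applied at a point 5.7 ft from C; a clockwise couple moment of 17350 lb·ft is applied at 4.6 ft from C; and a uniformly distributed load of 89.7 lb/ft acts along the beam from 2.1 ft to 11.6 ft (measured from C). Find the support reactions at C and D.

Resultant of the distributed load: 89.7 × 9.5 = 852.15 lb at 6.85 ft from C.
ΣM about C: D_y·13.3 − 1150·8.3 − 1500·5.7 − 17350 − (89.7·9.5)·6.85 = 0 → D_y = 41282.2275/13.3 = 3103.93 ≈ 3104 lb.
ΣF_y = 0: C_y + 3103.93 − 1150 − 1500 − 89.7·9.5 = 0 → C_y = 398.2 lb.
ΣF_x = 0: no horizontal applied forces, so C_x = 0.

C_x = 0, C_y = 398.2 lb, D_y = 3104 lb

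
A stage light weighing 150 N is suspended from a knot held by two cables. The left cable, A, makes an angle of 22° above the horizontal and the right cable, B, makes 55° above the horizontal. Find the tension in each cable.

T_A = 88.30 N, T_B = 142.7 N

ΣF_x = 0: −T_A·cos22° + T_B·cos55° = 0 → T_B = 1.6165·T_A.
ΣF_y = 0: T_A·sin22° + T_B·sin55° = 150.
Substitute: T_A·(0.374607 + 1.6165·0.819152) = 150 → T_A = 88.2994 ≈ 88.30 N.
Then T_B = 1.6165 × 88.2994 = 142.7 N.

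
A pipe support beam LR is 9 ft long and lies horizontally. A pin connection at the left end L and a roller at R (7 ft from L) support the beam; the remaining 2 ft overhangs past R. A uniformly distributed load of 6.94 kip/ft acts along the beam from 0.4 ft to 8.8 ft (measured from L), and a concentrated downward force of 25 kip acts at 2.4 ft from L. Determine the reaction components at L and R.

Resultant of the distributed load: 6.94 × 8.4 = 58.296 kip at 4.6 ft from L.
Moments about L: R_y·7 − (6.94·8.4)·4.6 − 25·2.4 = 0 → R_y = 328.1616/7 = 46.8802 ≈ 46.88 kip.
ΣF_y = 0: L_y + 46.8802 − 6.94·8.4 − 25 = 0 → L_y = 36.42 kip.
ΣF_x = 0: no horizontal applied forces, so L_x = 0.

L_x = 0, L_y = 36.42 kip, R_y = 46.88 kip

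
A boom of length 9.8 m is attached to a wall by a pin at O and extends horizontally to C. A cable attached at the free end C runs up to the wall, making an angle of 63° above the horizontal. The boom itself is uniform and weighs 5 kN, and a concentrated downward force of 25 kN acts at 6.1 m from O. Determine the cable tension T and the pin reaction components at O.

T = 20.27 kN, O_x = 9.203 kN, O_y = 11.94 kN

ΣM about O: T·sin63°·9.8 − 5·4.9 − 25·6.1 = 0 → T = 177/(9.8·0.891007) = 20.2706 ≈ 20.27 kN.
ΣF_x = 0: O_x − T·cos63° = 0 → O_x = 20.2706 × 0.45399 = 9.203 kN.
ΣF_y = 0: O_y + T·sin63° − 5 − 25 = 0 → O_y = 30 − 20.2706 × 0.891007 = 11.94 kN.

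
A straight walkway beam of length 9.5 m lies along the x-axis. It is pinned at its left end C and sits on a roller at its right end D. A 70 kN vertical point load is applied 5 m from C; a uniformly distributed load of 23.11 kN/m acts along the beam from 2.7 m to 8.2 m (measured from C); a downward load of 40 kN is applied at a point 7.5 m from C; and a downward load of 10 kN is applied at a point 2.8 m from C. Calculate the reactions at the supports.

Resultant of the distributed load: 23.11 × 5.5 = 127.105 kN at 5.45 m from C.
Taking moments about C: D_y·9.5 − 70·5 − (23.11·5.5)·5.45 − 40·7.5 − 10·2.8 = 0 → D_y = 1370.72225/9.5 = 144.287 ≈ 144.3 kN.
ΣF_y = 0: C_y + 144.287 − 70 − 23.11·5.5 − 40 − 10 = 0 → C_y = 102.8 kN.
ΣF_x = 0: no horizontal applied forces, so C_x = 0.

C_x = 0, C_y = 102.8 kN, D_y = 144.3 kN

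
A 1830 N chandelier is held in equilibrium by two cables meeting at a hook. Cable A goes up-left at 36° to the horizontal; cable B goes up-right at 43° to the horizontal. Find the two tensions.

ΣF_x = 0: −T_A·cos36° + T_B·cos43° = 0 → T_B = 1.10619·T_A.
ΣF_y = 0: T_A·sin36° + T_B·sin43° = 1830.
Substitute: T_A·(0.587785 + 1.10619·0.681998) = 1830 → T_A = 1363.43 ≈ 1363 N.
Then T_B = 1.10619 × 1363.43 = 1508 N.

T_A = 1363 N, T_B = 1508 N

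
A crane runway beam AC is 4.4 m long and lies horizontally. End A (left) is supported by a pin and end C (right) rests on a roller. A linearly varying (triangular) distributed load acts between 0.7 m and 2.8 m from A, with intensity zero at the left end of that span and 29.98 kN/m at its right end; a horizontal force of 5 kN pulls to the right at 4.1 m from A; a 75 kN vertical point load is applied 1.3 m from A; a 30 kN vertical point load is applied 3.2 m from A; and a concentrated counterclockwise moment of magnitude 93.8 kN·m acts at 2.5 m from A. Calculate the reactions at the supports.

Resultant of the triangular load: ½ × 29.98 × 2.1 = 31.479 kN, acting at 2.1 m from A (one-third of the span from the peak).
Taking moments about A: C_y·4.4 − (½·29.98·2.1)·2.1 − 75·1.3 − 30·3.2 + 93.8 = 0 → C_y = 165.8059/4.4 = 37.6832 ≈ 37.68 kN.
ΣF_y = 0: A_y + 37.6832 − ½·29.98·2.1 − 75 − 30 = 0 → A_y = 98.80 kN.
ΣF_x = 0: A_x + 5 = 0 → A_x = -5.000 kN.

A_x = -5.000 kN, A_y = 98.80 kN, C_y = 37.68 kN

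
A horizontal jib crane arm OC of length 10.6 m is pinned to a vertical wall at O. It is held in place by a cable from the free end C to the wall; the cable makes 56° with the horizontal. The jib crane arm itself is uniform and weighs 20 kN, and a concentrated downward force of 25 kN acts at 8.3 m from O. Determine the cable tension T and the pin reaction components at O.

T = 35.67 kN, O_x = 19.95 kN, O_y = 15.42 kN

ΣM about O: T·sin56°·10.6 − 20·5.3 − 25·8.3 = 0 → T = 313.5/(10.6·0.829038) = 35.6744 ≈ 35.67 kN.
ΣF_x = 0: O_x − T·cos56° = 0 → O_x = 35.6744 × 0.559193 = 19.95 kN.
ΣF_y = 0: O_y + T·sin56° − 20 − 25 = 0 → O_y = 45 − 35.6744 × 0.829038 = 15.42 kN.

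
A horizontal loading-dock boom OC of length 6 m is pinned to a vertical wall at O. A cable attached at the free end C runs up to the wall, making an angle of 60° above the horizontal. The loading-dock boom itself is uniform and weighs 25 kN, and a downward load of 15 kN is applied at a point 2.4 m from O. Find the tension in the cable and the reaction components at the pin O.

ΣM about O: T·sin60°·6 − 25·3 − 15·2.4 = 0 → T = 111/(6·0.866025) = 21.362 ≈ 21.36 kN.
ΣF_x = 0: O_x − T·cos60° = 0 → O_x = 21.362 × 0.5 = 10.68 kN.
ΣF_y = 0: O_y + T·sin60° − 25 − 15 = 0 → O_y = 40 − 21.362 × 0.866025 = 21.50 kN.

T = 21.36 kN, O_x = 10.68 kN, O_y = 21.50 kN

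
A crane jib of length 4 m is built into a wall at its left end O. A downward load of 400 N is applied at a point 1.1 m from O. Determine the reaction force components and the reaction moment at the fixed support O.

ΣF_x = 0: O_x = 0.
ΣF_y = 0: O_y − 400 = 0 → O_y = 400.0 N.
ΣM about O: M_O − 400·1.1 = 0 → M_O = 440.0 N·m.

O_x = 0, O_y = 400.0 N, M_O = 440.0 N·m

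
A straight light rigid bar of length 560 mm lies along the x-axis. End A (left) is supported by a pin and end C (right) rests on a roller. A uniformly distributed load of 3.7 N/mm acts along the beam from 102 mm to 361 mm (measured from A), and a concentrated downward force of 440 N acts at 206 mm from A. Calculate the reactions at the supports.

A_x = 0, A_y = 840.3 N, C_y = 558.0 N

Resultant of the distributed load: 3.7 × 259 = 958.3 N at 231.5 mm from A.
Taking moments about A: C_y·560 − (3.7·259)·231.5 − 440·206 = 0 → C_y = 312486.45/560 = 558.012 ≈ 558.0 N.
ΣF_y = 0: A_y + 558.012 − 3.7·259 − 440 = 0 → A_y = 840.3 N.
ΣF_x = 0: no horizontal applied forces, so A_x = 0.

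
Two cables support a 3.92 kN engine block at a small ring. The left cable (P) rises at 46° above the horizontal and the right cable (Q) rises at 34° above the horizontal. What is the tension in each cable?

T_P = 3.300 kN, T_Q = 2.765 kN

ΣF_x = 0: −T_P·cos46° + T_Q·cos34° = 0 → T_Q = 0.837909·T_P.
ΣF_y = 0: T_P·sin46° + T_Q·sin34° = 3.92.
Substitute: T_P·(0.71934 + 0.837909·0.559193) = 3.92 → T_P = 3.29996 ≈ 3.300 kN.
Then T_Q = 0.837909 × 3.29996 = 2.765 kN.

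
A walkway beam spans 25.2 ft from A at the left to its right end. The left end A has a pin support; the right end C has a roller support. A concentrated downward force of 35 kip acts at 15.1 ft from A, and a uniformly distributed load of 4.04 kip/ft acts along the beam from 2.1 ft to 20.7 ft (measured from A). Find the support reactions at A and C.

A_x = 0, A_y = 55.18 kip, C_y = 54.97 kip

Resultant of the distributed load: 4.04 × 18.6 = 75.144 kip at 11.4 ft from A.
Moments about A: C_y·25.2 − 35·15.1 − (4.04·18.6)·11.4 = 0 → C_y = 1385.1416/25.2 = 54.9659 ≈ 54.97 kip.
ΣF_y = 0: A_y + 54.9659 − 35 − 4.04·18.6 = 0 → A_y = 55.18 kip.
ΣF_x = 0: no horizontal applied forces, so A_x = 0.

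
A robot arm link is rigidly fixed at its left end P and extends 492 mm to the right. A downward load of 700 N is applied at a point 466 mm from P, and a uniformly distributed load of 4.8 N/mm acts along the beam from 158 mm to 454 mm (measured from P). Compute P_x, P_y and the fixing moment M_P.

P_x = 0, P_y = 2121 N, M_P = 761000 N·mm

Resultant of the distributed load: 4.8 × 296 = 1420.8 N at 306 mm from P.
ΣF_x = 0: P_x = 0.
ΣF_y = 0: P_y − 700 − 4.8·296 = 0 → P_y = 2121 N.
ΣM about P: M_P − 700·466 − (4.8·296)·306 = 0 → M_P = 761000 N·mm.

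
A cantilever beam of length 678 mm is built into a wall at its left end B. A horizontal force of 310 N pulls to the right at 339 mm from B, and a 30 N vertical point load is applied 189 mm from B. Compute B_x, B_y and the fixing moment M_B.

B_x = -310.0 N, B_y = 30.00 N, M_B = 5670 N·mm

ΣF_x = 0: B_x + 310 = 0 → B_x = -310.0 N.
ΣF_y = 0: B_y − 30 = 0 → B_y = 30.00 N.
ΣM about B: M_B − 30·189 = 0 → M_B = 5670 N·mm.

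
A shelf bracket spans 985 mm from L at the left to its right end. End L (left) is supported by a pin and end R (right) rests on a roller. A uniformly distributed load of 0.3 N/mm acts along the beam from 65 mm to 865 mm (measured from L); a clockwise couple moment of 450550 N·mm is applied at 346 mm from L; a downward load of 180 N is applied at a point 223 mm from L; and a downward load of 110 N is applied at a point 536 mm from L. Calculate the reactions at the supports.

L_x = 0, L_y = -141.3 N, R_y = 671.3 N

Resultant of the distributed load: 0.3 × 800 = 240 N at 465 mm from L.
ΣM about L: R_y·985 − (0.3·800)·465 − 450550 − 180·223 − 110·536 = 0 → R_y = 661250/985 = 671.32 ≈ 671.3 N.
ΣF_y = 0: L_y + 671.32 − 0.3·800 − 180 − 110 = 0 → L_y = -141.3 N.
ΣF_x = 0: no horizontal applied forces, so L_x = 0.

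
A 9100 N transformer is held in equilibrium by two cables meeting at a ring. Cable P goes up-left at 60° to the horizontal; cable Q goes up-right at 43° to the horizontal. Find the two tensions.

T_P = 6830 N, T_Q = 4670 N

ΣF_x = 0: −T_P·cos60° + T_Q·cos43° = 0 → T_Q = 0.683664·T_P.
ΣF_y = 0: T_P·sin60° + T_Q·sin43° = 9100.
Substitute: T_P·(0.866025 + 0.683664·0.681998) = 9100 → T_P = 6830.38 ≈ 6830 N.
Then T_Q = 0.683664 × 6830.38 = 4670 N.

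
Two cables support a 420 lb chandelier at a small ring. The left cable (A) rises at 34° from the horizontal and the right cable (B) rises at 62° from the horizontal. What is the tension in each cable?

ΣF_x = 0: −T_A·cos34° + T_B·cos62° = 0 → T_B = 1.7659·T_A.
ΣF_y = 0: T_A·sin34° + T_B·sin62° = 420.
Substitute: T_A·(0.559193 + 1.7659·0.882948) = 420 → T_A = 198.264 ≈ 198.3 lb.
Then T_B = 1.7659 × 198.264 = 350.1 lb.

T_A = 198.3 lb, T_B = 350.1 lb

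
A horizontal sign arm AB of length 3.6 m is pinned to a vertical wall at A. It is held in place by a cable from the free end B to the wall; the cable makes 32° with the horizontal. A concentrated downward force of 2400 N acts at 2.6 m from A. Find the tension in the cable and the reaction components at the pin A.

T = 3271 N, A_x = 2774 N, A_y = 666.7 N

ΣM about A: T·sin32°·3.6 − 2400·2.6 = 0 → T = 6240/(3.6·0.529919) = 3270.94 ≈ 3271 N.
ΣF_x = 0: A_x − T·cos32° = 0 → A_x = 3270.94 × 0.848048 = 2774 N.
ΣF_y = 0: A_y + T·sin32° − 2400 = 0 → A_y = 2400 − 3270.94 × 0.529919 = 666.7 N.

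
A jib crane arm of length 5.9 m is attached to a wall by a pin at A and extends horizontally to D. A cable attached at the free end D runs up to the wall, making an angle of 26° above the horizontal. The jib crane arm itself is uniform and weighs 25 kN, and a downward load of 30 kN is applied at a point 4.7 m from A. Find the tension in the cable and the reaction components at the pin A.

ΣM about A: T·sin26°·5.9 − 25·2.95 − 30·4.7 = 0 → T = 214.75/(5.9·0.438371) = 83.0308 ≈ 83.03 kN.
ΣF_x = 0: A_x − T·cos26° = 0 → A_x = 83.0308 × 0.898794 = 74.63 kN.
ΣF_y = 0: A_y + T·sin26° − 25 − 30 = 0 → A_y = 55 − 83.0308 × 0.438371 = 18.60 kN.

T = 83.03 kN, A_x = 74.63 kN, A_y = 18.60 kN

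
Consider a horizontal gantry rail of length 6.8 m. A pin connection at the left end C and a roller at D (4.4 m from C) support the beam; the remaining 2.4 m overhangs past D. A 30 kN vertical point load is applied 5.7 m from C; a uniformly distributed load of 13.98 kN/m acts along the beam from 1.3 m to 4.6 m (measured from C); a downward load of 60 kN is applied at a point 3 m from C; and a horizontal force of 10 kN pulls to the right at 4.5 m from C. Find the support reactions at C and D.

C_x = -10.00 kN, C_y = 25.43 kN, D_y = 110.7 kN

Resultant of the distributed load: 13.98 × 3.3 = 46.134 kN at 2.95 m from C.
Moments about C: D_y·4.4 − 30·5.7 − (13.98·3.3)·2.95 − 60·3 = 0 → D_y = 487.0953/4.4 = 110.703 ≈ 110.7 kN.
ΣF_y = 0: C_y + 110.703 − 30 − 13.98·3.3 − 60 = 0 → C_y = 25.43 kN.
ΣF_x = 0: C_x + 10 = 0 → C_x = -10.00 kN.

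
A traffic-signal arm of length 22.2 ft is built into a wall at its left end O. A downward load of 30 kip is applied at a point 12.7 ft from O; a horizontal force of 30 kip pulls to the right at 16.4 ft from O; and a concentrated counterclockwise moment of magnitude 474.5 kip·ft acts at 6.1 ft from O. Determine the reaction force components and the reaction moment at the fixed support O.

O_x = -30.00 kip, O_y = 30.00 kip, M_O = -93.50 kip·ft

ΣF_x = 0: O_x + 30 = 0 → O_x = -30.00 kip.
ΣF_y = 0: O_y − 30 = 0 → O_y = 30.00 kip.
ΣM about O: M_O − 30·12.7 + 474.5 = 0 → M_O = -93.50 kip·ft.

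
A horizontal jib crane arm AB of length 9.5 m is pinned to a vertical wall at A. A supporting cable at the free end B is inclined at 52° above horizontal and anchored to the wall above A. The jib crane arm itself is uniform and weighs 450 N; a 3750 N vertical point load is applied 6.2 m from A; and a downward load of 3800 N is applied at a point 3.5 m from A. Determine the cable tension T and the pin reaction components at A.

T = 5168 N, A_x = 3182 N, A_y = 3928 N

ΣM about A: T·sin52°·9.5 − 450·4.75 − 3750·6.2 − 3800·3.5 = 0 → T = 38687.5/(9.5·0.788011) = 5167.91 ≈ 5168 N.
ΣF_x = 0: A_x − T·cos52° = 0 → A_x = 5167.91 × 0.615661 = 3182 N.
ΣF_y = 0: A_y + T·sin52° − 450 − 3750 − 3800 = 0 → A_y = 8000 − 5167.91 × 0.788011 = 3928 N.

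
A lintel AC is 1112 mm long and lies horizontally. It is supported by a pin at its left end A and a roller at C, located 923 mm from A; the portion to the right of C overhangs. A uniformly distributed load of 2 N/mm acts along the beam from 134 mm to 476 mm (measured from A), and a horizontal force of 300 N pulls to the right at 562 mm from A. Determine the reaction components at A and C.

A_x = -300.0 N, A_y = 458.0 N, C_y = 226.0 N

Resultant of the distributed load: 2 × 342 = 684 N at 305 mm from A.
Taking moments about A: C_y·923 − (2·342)·305 = 0 → C_y = 208620/923 = 226.024 ≈ 226.0 N.
ΣF_y = 0: A_y + 226.024 − 2·342 = 0 → A_y = 458.0 N.
ΣF_x = 0: A_x + 300 = 0 → A_x = -300.0 N.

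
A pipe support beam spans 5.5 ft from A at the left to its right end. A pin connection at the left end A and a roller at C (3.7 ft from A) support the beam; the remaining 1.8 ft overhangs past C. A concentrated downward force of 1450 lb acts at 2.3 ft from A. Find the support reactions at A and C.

Taking moments about A: C_y·3.7 − 1450·2.3 = 0 → C_y = 3335/3.7 = 901.351 ≈ 901.4 lb.
ΣF_y = 0: A_y + 901.351 − 1450 = 0 → A_y = 548.6 lb.
ΣF_x = 0: no horizontal applied forces, so A_x = 0.

A_x = 0, A_y = 548.6 lb, C_y = 901.4 lb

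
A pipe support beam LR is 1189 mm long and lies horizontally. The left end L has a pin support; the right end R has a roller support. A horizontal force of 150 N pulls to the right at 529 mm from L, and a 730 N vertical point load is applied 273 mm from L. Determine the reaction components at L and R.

Moments about L: R_y·1189 − 730·273 = 0 → R_y = 199290/1189 = 167.611 ≈ 167.6 N.
ΣF_y = 0: L_y + 167.611 − 730 = 0 → L_y = 562.4 N.
ΣF_x = 0: L_x + 150 = 0 → L_x = -150.0 N.

L_x = -150.0 N, L_y = 562.4 N, R_y = 167.6 N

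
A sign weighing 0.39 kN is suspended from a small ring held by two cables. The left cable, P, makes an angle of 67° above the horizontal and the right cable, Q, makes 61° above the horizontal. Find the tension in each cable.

ΣF_x = 0: −T_P·cos67° + T_Q·cos61° = 0 → T_Q = 0.805948·T_P.
ΣF_y = 0: T_P·sin67° + T_Q·sin61° = 0.39.
Substitute: T_P·(0.920505 + 0.805948·0.87462) = 0.39 → T_P = 0.23994 ≈ 0.2399 kN.
Then T_Q = 0.805948 × 0.23994 = 0.1934 kN.

T_P = 0.2399 kN, T_Q = 0.1934 kN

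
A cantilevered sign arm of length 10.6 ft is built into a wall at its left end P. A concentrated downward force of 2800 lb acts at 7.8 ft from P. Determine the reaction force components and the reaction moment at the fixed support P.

P_x = 0, P_y = 2800 lb, M_P = 21840 lb·ft

ΣF_x = 0: P_x = 0.
ΣF_y = 0: P_y − 2800 = 0 → P_y = 2800 lb.
ΣM about P: M_P − 2800·7.8 = 0 → M_P = 21840 lb·ft.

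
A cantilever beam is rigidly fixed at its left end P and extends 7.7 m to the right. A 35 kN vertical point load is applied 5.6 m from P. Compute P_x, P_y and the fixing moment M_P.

ΣF_x = 0: P_x = 0.
ΣF_y = 0: P_y − 35 = 0 → P_y = 35.00 kN.
ΣM about P: M_P − 35·5.6 = 0 → M_P = 196.0 kN·m.

P_x = 0, P_y = 35.00 kN, M_P = 196.0 kN·m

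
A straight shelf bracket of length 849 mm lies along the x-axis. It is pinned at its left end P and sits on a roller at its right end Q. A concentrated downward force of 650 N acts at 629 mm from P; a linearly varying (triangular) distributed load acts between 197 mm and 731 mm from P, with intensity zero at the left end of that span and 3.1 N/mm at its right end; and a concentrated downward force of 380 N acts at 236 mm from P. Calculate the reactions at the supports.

P_x = 0, P_y = 731.4 N, Q_y = 1126 N

Resultant of the triangular load: ½ × 3.1 × 534 = 827.7 N, acting at 553 mm from P (one-third of the span from the peak).
ΣM about P: Q_y·849 − 650·629 − (½·3.1·534)·553 − 380·236 = 0 → Q_y = 956248.1/849 = 1126.32 ≈ 1126 N.
ΣF_y = 0: P_y + 1126.32 − 650 − ½·3.1·534 − 380 = 0 → P_y = 731.4 N.
ΣF_x = 0: no horizontal applied forces, so P_x = 0.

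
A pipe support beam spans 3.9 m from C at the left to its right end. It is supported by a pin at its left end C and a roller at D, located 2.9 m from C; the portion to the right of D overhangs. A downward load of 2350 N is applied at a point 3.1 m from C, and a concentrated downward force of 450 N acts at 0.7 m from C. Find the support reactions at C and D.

C_x = 0, C_y = 179.3 N, D_y = 2621 N

Moments about C: D_y·2.9 − 2350·3.1 − 450·0.7 = 0 → D_y = 7600/2.9 = 2620.69 ≈ 2621 N.
ΣF_y = 0: C_y + 2620.69 − 2350 − 450 = 0 → C_y = 179.3 N.
ΣF_x = 0: no horizontal applied forces, so C_x = 0.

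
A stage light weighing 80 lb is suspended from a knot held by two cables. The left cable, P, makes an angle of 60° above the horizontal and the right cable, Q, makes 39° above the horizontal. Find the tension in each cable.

ΣF_x = 0: −T_P·cos60° + T_Q·cos39° = 0 → T_Q = 0.64338·T_P.
ΣF_y = 0: T_P·sin60° + T_Q·sin39° = 80.
Substitute: T_P·(0.866025 + 0.64338·0.62932) = 80 → T_P = 62.9467 ≈ 62.95 lb.
Then T_Q = 0.64338 × 62.9467 = 40.50 lb.

T_P = 62.95 lb, T_Q = 40.50 lb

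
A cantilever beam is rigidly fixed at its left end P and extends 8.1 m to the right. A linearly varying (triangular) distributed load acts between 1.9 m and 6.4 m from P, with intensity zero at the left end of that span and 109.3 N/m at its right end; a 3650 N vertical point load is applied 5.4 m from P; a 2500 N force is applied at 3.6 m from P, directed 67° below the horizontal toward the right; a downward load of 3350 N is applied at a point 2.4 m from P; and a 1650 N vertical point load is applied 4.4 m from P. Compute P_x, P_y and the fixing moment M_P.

Resultant of the triangular load: ½ × 109.3 × 4.5 = 245.925 N, acting at 4.9 m from P (one-third of the span from the peak).
ΣF_x = 0: P_x + 2500·cos67° = 0 → P_x = -976.8 N.
ΣF_y = 0: P_y − ½·109.3·4.5 − 3650 − 2500·sin67° − 3350 − 1650 = 0 → P_y = 11200 N.
ΣM about P: M_P − (½·109.3·4.5)·4.9 − 3650·5.4 − 2500·sin67°·3.6 − 3350·2.4 − 1650·4.4 = 0 → M_P = 44500 N·m.

P_x = -976.8 N, P_y = 11200 N, M_P = 44500 N·m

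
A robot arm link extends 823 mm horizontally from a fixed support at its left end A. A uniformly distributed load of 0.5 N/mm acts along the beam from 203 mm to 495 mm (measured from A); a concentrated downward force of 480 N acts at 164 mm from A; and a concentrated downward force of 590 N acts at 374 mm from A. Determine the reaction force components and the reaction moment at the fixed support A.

Resultant of the distributed load: 0.5 × 292 = 146 N at 349 mm from A.
ΣF_x = 0: A_x = 0.
ΣF_y = 0: A_y − 0.5·292 − 480 − 590 = 0 → A_y = 1216 N.
ΣM about A: M_A − (0.5·292)·349 − 480·164 − 590·374 = 0 → M_A = 350300 N·mm.

A_x = 0, A_y = 1216 N, M_A = 350300 N·mm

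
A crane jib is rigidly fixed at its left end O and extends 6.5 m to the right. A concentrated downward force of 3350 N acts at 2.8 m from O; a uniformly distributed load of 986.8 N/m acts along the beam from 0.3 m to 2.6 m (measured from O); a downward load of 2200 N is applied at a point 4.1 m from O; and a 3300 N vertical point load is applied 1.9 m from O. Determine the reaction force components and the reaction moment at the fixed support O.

Resultant of the distributed load: 986.8 × 2.3 = 2269.64 N at 1.45 m from O.
ΣF_x = 0: O_x = 0.
ΣF_y = 0: O_y − 3350 − 986.8·2.3 − 2200 − 3300 = 0 → O_y = 11120 N.
ΣM about O: M_O − 3350·2.8 − (986.8·2.3)·1.45 − 2200·4.1 − 3300·1.9 = 0 → M_O = 27960 N·m.

O_x = 0, O_y = 11120 N, M_O = 27960 N·m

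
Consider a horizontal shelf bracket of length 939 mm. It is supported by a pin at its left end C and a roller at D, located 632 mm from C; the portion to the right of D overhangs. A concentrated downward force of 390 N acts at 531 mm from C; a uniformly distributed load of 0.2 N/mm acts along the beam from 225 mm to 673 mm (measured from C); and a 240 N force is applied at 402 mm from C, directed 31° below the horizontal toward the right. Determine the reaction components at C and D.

C_x = -205.7 N, C_y = 133.3 N, D_y = 470.0 N

Resultant of the distributed load: 0.2 × 448 = 89.6 N at 449 mm from C.
ΣM about C: D_y·632 − 390·531 − (0.2·448)·449 − 240·sin31°·402 = 0 → D_y = 297011/632 = 469.954 ≈ 470.0 N.
ΣF_y = 0: C_y + 469.954 − 390 − 0.2·448 − 240·sin31° = 0 → C_y = 133.3 N.
ΣF_x = 0: C_x + 240·cos31° = 0 → C_x = -205.7 N.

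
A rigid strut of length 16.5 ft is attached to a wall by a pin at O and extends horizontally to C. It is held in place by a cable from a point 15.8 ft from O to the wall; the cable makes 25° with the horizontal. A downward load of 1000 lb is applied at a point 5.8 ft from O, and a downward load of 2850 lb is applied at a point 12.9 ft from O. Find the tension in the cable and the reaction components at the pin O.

T = 6375 lb, O_x = 5777 lb, O_y = 1156 lb

ΣM about O: T·sin25°·15.8 − 1000·5.8 − 2850·12.9 = 0 → T = 42565/(15.8·0.422618) = 6374.52 ≈ 6375 lb.
ΣF_x = 0: O_x − T·cos25° = 0 → O_x = 6374.52 × 0.906308 = 5777 lb.
ΣF_y = 0: O_y + T·sin25° − 1000 − 2850 = 0 → O_y = 3850 − 6374.52 × 0.422618 = 1156 lb.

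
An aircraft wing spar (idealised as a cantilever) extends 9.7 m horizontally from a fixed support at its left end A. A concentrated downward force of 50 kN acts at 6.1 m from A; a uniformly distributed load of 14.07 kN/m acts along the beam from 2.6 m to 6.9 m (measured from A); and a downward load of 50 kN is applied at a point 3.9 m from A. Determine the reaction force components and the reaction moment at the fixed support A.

A_x = 0, A_y = 160.5 kN, M_A = 787.4 kN·m

Resultant of the distributed load: 14.07 × 4.3 = 60.501 kN at 4.75 m from A.
ΣF_x = 0: A_x = 0.
ΣF_y = 0: A_y − 50 − 14.07·4.3 − 50 = 0 → A_y = 160.5 kN.
ΣM about A: M_A − 50·6.1 − (14.07·4.3)·4.75 − 50·3.9 = 0 → M_A = 787.4 kN·m.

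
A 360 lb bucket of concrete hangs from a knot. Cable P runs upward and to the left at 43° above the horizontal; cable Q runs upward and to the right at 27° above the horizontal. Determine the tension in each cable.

ΣF_x = 0: −T_P·cos43° + T_Q·cos27° = 0 → T_Q = 0.820817·T_P.
ΣF_y = 0: T_P·sin43° + T_Q·sin27° = 360.
Substitute: T_P·(0.681998 + 0.820817·0.45399) = 360 → T_P = 341.348 ≈ 341.3 lb.
Then T_Q = 0.820817 × 341.348 = 280.2 lb.

T_P = 341.3 lb, T_Q = 280.2 lb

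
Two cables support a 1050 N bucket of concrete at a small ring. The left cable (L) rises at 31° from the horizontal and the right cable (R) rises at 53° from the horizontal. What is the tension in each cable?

ΣF_x = 0: −T_L·cos31° + T_R·cos53° = 0 → T_R = 1.4243·T_L.
ΣF_y = 0: T_L·sin31° + T_R·sin53° = 1050.
Substitute: T_L·(0.515038 + 1.4243·0.798636) = 1050 → T_L = 635.387 ≈ 635.4 N.
Then T_R = 1.4243 × 635.387 = 905.0 N.

T_L = 635.4 N, T_R = 905.0 N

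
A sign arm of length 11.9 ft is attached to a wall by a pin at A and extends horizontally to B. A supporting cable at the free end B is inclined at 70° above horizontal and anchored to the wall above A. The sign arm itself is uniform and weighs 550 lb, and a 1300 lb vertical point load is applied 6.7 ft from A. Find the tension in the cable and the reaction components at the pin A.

T = 1072 lb, A_x = 366.5 lb, A_y = 843.1 lb

ΣM about A: T·sin70°·11.9 − 550·5.95 − 1300·6.7 = 0 → T = 11982.5/(11.9·0.939693) = 1071.56 ≈ 1072 lb.
ΣF_x = 0: A_x − T·cos70° = 0 → A_x = 1071.56 × 0.34202 = 366.5 lb.
ΣF_y = 0: A_y + T·sin70° − 550 − 1300 = 0 → A_y = 1850 − 1071.56 × 0.939693 = 843.1 lb.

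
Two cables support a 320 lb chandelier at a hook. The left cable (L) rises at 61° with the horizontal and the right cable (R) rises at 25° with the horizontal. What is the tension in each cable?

T_L = 290.7 lb, T_R = 155.5 lb

ΣF_x = 0: −T_L·cos61° + T_R·cos25° = 0 → T_R = 0.534928·T_L.
ΣF_y = 0: T_L·sin61° + T_R·sin25° = 320.
Substitute: T_L·(0.87462 + 0.534928·0.422618) = 320 → T_L = 290.727 ≈ 290.7 lb.
Then T_R = 0.534928 × 290.727 = 155.5 lb.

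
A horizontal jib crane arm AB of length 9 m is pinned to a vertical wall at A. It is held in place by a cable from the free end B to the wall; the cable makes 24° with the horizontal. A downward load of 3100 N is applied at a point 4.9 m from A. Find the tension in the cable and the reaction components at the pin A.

ΣM about A: T·sin24°·9 − 3100·4.9 = 0 → T = 15190/(9·0.406737) = 4149.56 ≈ 4150 N.
ΣF_x = 0: A_x − T·cos24° = 0 → A_x = 4149.56 × 0.913545 = 3791 N.
ΣF_y = 0: A_y + T·sin24° − 3100 = 0 → A_y = 3100 − 4149.56 × 0.406737 = 1412 N.

T = 4150 N, A_x = 3791 N, A_y = 1412 N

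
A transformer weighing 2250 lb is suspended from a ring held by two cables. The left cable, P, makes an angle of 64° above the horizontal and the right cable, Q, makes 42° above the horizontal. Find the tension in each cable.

T_P = 1739 lb, T_Q = 1026 lb

ΣF_x = 0: −T_P·cos64° + T_Q·cos42° = 0 → T_Q = 0.589887·T_P.
ΣF_y = 0: T_P·sin64° + T_Q·sin42° = 2250.
Substitute: T_P·(0.898794 + 0.589887·0.669131) = 2250 → T_P = 1739.46 ≈ 1739 lb.
Then T_Q = 0.589887 × 1739.46 = 1026 lb.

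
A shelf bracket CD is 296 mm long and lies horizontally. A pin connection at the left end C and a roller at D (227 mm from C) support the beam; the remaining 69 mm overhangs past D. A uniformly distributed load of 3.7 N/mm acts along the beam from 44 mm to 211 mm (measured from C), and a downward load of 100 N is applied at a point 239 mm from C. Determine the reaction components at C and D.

Resultant of the distributed load: 3.7 × 167 = 617.9 N at 127.5 mm from C.
Taking moments about C: D_y·227 − (3.7·167)·127.5 − 100·239 = 0 → D_y = 102682.25/227 = 452.345 ≈ 452.3 N.
ΣF_y = 0: C_y + 452.345 − 3.7·167 − 100 = 0 → C_y = 265.6 N.
ΣF_x = 0: no horizontal applied forces, so C_x = 0.

C_x = 0, C_y = 265.6 N, D_y = 452.3 N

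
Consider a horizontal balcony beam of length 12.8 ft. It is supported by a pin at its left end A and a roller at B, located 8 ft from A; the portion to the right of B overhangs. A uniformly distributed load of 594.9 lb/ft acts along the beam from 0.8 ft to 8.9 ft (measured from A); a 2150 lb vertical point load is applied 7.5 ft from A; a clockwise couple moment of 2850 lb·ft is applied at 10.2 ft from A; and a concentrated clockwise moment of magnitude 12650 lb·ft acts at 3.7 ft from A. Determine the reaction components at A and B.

A_x = 0, A_y = 94.23 lb, B_y = 6874 lb

Resultant of the distributed load: 594.9 × 8.1 = 4818.69 lb at 4.85 ft from A.
Taking moments about A: B_y·8 − (594.9·8.1)·4.85 − 2150·7.5 − 2850 − 12650 = 0 → B_y = 54995.6465/8 = 6874.46 ≈ 6874 lb.
ΣF_y = 0: A_y + 6874.46 − 594.9·8.1 − 2150 = 0 → A_y = 94.23 lb.
ΣF_x = 0: no horizontal applied forces, so A_x = 0.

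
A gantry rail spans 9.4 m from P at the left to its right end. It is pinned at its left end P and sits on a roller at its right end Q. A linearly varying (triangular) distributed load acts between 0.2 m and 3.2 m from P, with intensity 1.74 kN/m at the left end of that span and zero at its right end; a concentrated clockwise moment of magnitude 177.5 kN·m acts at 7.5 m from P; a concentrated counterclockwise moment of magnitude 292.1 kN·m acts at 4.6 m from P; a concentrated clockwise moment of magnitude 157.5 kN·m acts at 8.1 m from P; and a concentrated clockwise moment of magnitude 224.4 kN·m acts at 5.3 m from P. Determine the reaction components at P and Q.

P_x = 0, P_y = -26.16 kN, Q_y = 28.77 kN

Resultant of the triangular load: ½ × 1.74 × 3 = 2.61 kN, acting at 1.2 m from P (one-third of the span from the peak).
Moments about P: Q_y·9.4 − (½·1.74·3)·1.2 − 177.5 + 292.1 − 157.5 − 224.4 = 0 → Q_y = 270.432/9.4 = 28.7694 ≈ 28.77 kN.
ΣF_y = 0: P_y + 28.7694 − ½·1.74·3 = 0 → P_y = -26.16 kN.
ΣF_x = 0: no horizontal applied forces, so P_x = 0.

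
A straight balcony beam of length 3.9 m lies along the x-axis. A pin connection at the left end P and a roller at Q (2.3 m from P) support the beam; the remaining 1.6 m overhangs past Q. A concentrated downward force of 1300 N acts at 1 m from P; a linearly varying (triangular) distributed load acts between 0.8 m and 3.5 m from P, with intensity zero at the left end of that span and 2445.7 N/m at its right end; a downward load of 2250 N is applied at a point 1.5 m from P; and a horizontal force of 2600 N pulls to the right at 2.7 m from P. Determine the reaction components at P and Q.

Resultant of the triangular load: ½ × 2445.7 × 2.7 = 3301.695 N, acting at 2.6 m from P (one-third of the span from the peak).
Moments about P: Q_y·2.3 − 1300·1 − (½·2445.7·2.7)·2.6 − 2250·1.5 = 0 → Q_y = 13259.407/2.3 = 5764.96 ≈ 5765 N.
ΣF_y = 0: P_y + 5764.96 − 1300 − ½·2445.7·2.7 − 2250 = 0 → P_y = 1087 N.
ΣF_x = 0: P_x + 2600 = 0 → P_x = -2600 N.

P_x = -2600 N, P_y = 1087 N, Q_y = 5765 N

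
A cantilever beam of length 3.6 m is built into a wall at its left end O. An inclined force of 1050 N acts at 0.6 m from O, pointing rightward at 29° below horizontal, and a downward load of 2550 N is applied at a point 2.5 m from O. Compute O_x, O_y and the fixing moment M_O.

O_x = -918.4 N, O_y = 3059 N, M_O = 6680 N·m

ΣF_x = 0: O_x + 1050·cos29° = 0 → O_x = -918.4 N.
ΣF_y = 0: O_y − 1050·sin29° − 2550 = 0 → O_y = 3059 N.
ΣM about O: M_O − 1050·sin29°·0.6 − 2550·2.5 = 0 → M_O = 6680 N·m.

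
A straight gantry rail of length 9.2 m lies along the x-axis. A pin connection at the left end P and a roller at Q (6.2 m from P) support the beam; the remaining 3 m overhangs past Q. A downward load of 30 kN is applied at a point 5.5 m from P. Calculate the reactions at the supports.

ΣM about P: Q_y·6.2 − 30·5.5 = 0 → Q_y = 165/6.2 = 26.6129 ≈ 26.61 kN.
ΣF_y = 0: P_y + 26.6129 − 30 = 0 → P_y = 3.387 kN.
ΣF_x = 0: no horizontal applied forces, so P_x = 0.

P_x = 0, P_y = 3.387 kN, Q_y = 26.61 kN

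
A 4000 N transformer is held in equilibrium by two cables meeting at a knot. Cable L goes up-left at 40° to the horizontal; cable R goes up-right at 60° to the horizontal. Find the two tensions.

ΣF_x = 0: −T_L·cos40° + T_R·cos60° = 0 → T_R = 1.53209·T_L.
ΣF_y = 0: T_L·sin40° + T_R·sin60° = 4000.
Substitute: T_L·(0.642788 + 1.53209·0.866025) = 4000 → T_L = 2030.85 ≈ 2031 N.
Then T_R = 1.53209 × 2030.85 = 3111 N.

T_L = 2031 N, T_R = 3111 N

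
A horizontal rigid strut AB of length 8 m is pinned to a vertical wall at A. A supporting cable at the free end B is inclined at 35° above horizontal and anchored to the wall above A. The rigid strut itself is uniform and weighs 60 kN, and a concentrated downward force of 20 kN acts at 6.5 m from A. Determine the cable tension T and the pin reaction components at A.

ΣM about A: T·sin35°·8 − 60·4 − 20·6.5 = 0 → T = 370/(8·0.573576) = 80.6345 ≈ 80.63 kN.
ΣF_x = 0: A_x − T·cos35° = 0 → A_x = 80.6345 × 0.819152 = 66.05 kN.
ΣF_y = 0: A_y + T·sin35° − 60 − 20 = 0 → A_y = 80 − 80.6345 × 0.573576 = 33.75 kN.

T = 80.63 kN, A_x = 66.05 kN, A_y = 33.75 kN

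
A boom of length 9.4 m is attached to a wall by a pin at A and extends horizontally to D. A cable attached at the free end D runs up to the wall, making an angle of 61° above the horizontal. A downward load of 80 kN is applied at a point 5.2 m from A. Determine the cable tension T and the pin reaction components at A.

T = 50.60 kN, A_x = 24.53 kN, A_y = 35.74 kN

ΣM about A: T·sin61°·9.4 − 80·5.2 = 0 → T = 416/(9.4·0.87462) = 50.5995 ≈ 50.60 kN.
ΣF_x = 0: A_x − T·cos61° = 0 → A_x = 50.5995 × 0.48481 = 24.53 kN.
ΣF_y = 0: A_y + T·sin61° − 80 = 0 → A_y = 80 − 50.5995 × 0.87462 = 35.74 kN.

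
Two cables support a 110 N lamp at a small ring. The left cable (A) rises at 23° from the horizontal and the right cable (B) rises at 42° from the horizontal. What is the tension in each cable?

ΣF_x = 0: −T_A·cos23° + T_B·cos42° = 0 → T_B = 1.23866·T_A.
ΣF_y = 0: T_A·sin23° + T_B·sin42° = 110.
Substitute: T_A·(0.390731 + 1.23866·0.669131) = 110 → T_A = 90.1967 ≈ 90.20 N.
Then T_B = 1.23866 × 90.1967 = 111.7 N.

T_A = 90.20 N, T_B = 111.7 N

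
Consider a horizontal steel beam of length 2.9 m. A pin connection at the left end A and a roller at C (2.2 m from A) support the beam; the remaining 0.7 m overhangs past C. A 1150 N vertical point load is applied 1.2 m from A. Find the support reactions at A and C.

Moments about A: C_y·2.2 − 1150·1.2 = 0 → C_y = 1380/2.2 = 627.273 ≈ 627.3 N.
ΣF_y = 0: A_y + 627.273 − 1150 = 0 → A_y = 522.7 N.
ΣF_x = 0: no horizontal applied forces, so A_x = 0.

A_x = 0, A_y = 522.7 N, C_y = 627.3 N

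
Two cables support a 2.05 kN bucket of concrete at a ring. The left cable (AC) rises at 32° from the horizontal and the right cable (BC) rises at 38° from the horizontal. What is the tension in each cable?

T_AC = 1.719 kN, T_BC = 1.850 kN

ΣF_x = 0: −T_AC·cos32° + T_BC·cos38° = 0 → T_BC = 1.07619·T_AC.
ΣF_y = 0: T_AC·sin32° + T_BC·sin38° = 2.05.
Substitute: T_AC·(0.529919 + 1.07619·0.615661) = 2.05 → T_AC = 1.7191 ≈ 1.719 kN.
Then T_BC = 1.07619 × 1.7191 = 1.850 kN.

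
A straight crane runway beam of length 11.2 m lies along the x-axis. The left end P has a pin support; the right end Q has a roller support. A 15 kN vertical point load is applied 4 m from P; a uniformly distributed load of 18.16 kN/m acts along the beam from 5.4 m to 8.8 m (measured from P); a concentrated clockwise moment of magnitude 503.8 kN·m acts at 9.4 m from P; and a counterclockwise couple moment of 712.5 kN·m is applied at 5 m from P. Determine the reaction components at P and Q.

Resultant of the distributed load: 18.16 × 3.4 = 61.744 kN at 7.1 m from P.
ΣM about P: Q_y·11.2 − 15·4 − (18.16·3.4)·7.1 − 503.8 + 712.5 = 0 → Q_y = 289.6824/11.2 = 25.8645 ≈ 25.86 kN.
ΣF_y = 0: P_y + 25.8645 − 15 − 18.16·3.4 = 0 → P_y = 50.88 kN.
ΣF_x = 0: no horizontal applied forces, so P_x = 0.

P_x = 0, P_y = 50.88 kN, Q_y = 25.86 kN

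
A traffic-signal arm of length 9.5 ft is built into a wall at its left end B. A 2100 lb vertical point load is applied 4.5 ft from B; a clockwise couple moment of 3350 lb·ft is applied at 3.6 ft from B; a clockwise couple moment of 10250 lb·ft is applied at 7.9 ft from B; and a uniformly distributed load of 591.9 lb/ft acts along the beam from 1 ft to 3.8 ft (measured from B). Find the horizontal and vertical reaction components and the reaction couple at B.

Resultant of the distributed load: 591.9 × 2.8 = 1657.32 lb at 2.4 ft from B.
ΣF_x = 0: B_x = 0.
ΣF_y = 0: B_y − 2100 − 591.9·2.8 = 0 → B_y = 3757 lb.
ΣM about B: M_B − 2100·4.5 − 3350 − 10250 − (591.9·2.8)·2.4 = 0 → M_B = 27030 lb·ft.

B_x = 0, B_y = 3757 lb, M_B = 27030 lb·ft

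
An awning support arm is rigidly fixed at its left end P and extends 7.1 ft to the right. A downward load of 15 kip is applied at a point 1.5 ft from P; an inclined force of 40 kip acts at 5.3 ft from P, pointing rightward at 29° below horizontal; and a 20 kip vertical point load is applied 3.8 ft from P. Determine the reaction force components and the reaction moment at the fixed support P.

ΣF_x = 0: P_x + 40·cos29° = 0 → P_x = -34.98 kip.
ΣF_y = 0: P_y − 15 − 40·sin29° − 20 = 0 → P_y = 54.39 kip.
ΣM about P: M_P − 15·1.5 − 40·sin29°·5.3 − 20·3.8 = 0 → M_P = 201.3 kip·ft.

P_x = -34.98 kip, P_y = 54.39 kip, M_P = 201.3 kip·ft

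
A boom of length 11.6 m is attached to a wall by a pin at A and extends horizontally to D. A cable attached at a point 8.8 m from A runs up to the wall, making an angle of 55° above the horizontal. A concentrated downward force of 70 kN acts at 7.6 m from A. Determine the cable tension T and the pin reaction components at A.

T = 73.80 kN, A_x = 42.33 kN, A_y = 9.545 kN

ΣM about A: T·sin55°·8.8 − 70·7.6 = 0 → T = 532/(8.8·0.819152) = 73.8014 ≈ 73.80 kN.
ΣF_x = 0: A_x − T·cos55° = 0 → A_x = 73.8014 × 0.573576 = 42.33 kN.
ΣF_y = 0: A_y + T·sin55° − 70 = 0 → A_y = 70 − 73.8014 × 0.819152 = 9.545 kN.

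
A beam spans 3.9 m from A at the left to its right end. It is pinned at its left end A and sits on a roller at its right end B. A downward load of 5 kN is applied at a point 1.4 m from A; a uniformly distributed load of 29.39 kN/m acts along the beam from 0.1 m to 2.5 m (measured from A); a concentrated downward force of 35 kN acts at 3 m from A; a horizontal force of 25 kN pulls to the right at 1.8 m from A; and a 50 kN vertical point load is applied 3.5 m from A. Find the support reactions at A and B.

Resultant of the distributed load: 29.39 × 2.4 = 70.536 kN at 1.3 m from A.
ΣM about A: B_y·3.9 − 5·1.4 − (29.39·2.4)·1.3 − 35·3 − 50·3.5 = 0 → B_y = 378.6968/3.9 = 97.1017 ≈ 97.10 kN.
ΣF_y = 0: A_y + 97.1017 − 5 − 29.39·2.4 − 35 − 50 = 0 → A_y = 63.43 kN.
ΣF_x = 0: A_x + 25 = 0 → A_x = -25.00 kN.

A_x = -25.00 kN, A_y = 63.43 kN, B_y = 97.10 kN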